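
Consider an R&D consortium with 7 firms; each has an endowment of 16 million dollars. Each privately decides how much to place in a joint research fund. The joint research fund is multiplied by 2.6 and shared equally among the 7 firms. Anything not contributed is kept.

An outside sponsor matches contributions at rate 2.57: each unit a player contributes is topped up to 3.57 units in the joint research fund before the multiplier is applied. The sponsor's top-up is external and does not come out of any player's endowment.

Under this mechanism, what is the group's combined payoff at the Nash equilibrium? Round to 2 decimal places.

Under the mechanism each unit contributed yields 2.6 × 3.57 / 7 = 1.3260 back to its contributor per unit of net cost, which exceeds 1, making full contribution the dominant choice for everyone.
At the Nash equilibrium everyone contributes 16. Group total payoff = 2.6 × 3.57 × 112 = 1039.58.

1039.58 million dollars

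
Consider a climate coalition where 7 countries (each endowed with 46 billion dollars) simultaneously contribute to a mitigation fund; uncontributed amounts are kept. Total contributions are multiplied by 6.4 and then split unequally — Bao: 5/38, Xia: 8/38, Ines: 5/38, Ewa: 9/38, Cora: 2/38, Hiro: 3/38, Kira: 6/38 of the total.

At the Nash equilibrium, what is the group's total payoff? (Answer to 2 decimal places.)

Each unit j contributes comes back to j as 6.4 × (j's share), so j prefers to contribute only if that share exceeds 1/6.4 = 0.1563; otherwise keeping the unit dominates.
The shares above 0.1563 belong to Xia, Ewa and Kira, contributing 46 each; the remaining 4 contribute 0. Total contributed: 138.
The mitigation fund pays out 6.4 × 138 = 883.20 in total (split across the unequal shares, but the aggregate is all that matters for the group sum).
The 4 free-riders keep 46 each, adding 184. Group total = 184 + 883.20 = 1067.20.

1067.20 billion dollars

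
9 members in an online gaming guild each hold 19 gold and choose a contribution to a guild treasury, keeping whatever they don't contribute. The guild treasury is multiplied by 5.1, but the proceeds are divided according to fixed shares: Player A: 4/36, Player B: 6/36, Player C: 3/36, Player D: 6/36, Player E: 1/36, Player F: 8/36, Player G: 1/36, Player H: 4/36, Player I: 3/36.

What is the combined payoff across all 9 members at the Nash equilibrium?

248.90 gold

For player j, contributing a unit is worthwhile iff 5.1 × (j's share) ≥ 1, i.e. iff j's share is at least 0.1961.
The only share above 0.1961 is Player F's 8/36, contributing 19; the remaining 8 contribute 0. Total contributed: 19.
The guild treasury pays out 5.1 × 19 = 96.90 in total (split across the unequal shares, but the aggregate is all that matters for the group sum).
The 8 free-riders keep 19 each, adding 152. Group total = 152 + 96.90 = 248.90.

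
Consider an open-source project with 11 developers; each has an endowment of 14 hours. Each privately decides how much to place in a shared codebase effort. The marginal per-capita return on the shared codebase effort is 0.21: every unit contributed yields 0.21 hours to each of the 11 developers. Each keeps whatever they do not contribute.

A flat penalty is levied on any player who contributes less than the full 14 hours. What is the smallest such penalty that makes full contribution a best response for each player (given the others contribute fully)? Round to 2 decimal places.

Given the others contribute fully, the best deviation is to contribute 0 (any partial contribution still incurs the fine and gives up units whose private return 0.21 is below 1).
Deviating from 14 to 0 saves 14 hours but forfeits the deviator's share of the drop in the shared codebase effort: 0.21 × 14 = 2.94.
So the deviation gain is 14 − 2.94 = 11.06, and the fine must be at least 11.06 hours to wipe it out.

11.06 hours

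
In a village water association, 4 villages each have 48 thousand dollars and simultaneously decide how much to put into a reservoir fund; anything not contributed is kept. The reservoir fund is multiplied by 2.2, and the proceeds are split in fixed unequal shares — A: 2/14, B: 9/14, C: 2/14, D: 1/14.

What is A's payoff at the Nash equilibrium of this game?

Each unit j contributes comes back to j as 2.2 × (j's share), so j prefers to contribute only if that share exceeds 1/2.2 = 0.4545; otherwise keeping the unit dominates.
The only share above 0.4545 is B's 9/14, contributing 48; the remaining 3 contribute 0. Total contributed: 48.
A keeps 48 and receives 2.2 × 48 × 2/14 = 15.09 from the reservoir fund, for a payoff of 63.09.

63.09 thousand dollars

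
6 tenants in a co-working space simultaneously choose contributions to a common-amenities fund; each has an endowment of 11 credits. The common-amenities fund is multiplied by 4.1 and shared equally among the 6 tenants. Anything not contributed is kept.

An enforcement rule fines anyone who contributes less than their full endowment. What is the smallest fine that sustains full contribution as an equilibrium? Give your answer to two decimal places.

3.48 credits

Given the others contribute fully, the best deviation is to contribute 0 (any partial contribution still incurs the fine and gives up units whose private return 0.6833 is below 1).
Deviating from 11 to 0 saves 11 credits but forfeits the deviator's share of the drop in the common-amenities fund: 4.1/6 × 11 = 7.52.
So the deviation gain is 11 − 7.52 = 3.48, and the fine must be at least 3.48 credits to wipe it out.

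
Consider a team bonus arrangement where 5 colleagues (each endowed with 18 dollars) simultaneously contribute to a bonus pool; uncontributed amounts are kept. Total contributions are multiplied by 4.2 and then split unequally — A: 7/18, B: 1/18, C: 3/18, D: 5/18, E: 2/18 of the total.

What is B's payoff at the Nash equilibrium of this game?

26.40 dollars

For player j, contributing a unit is worthwhile iff 4.2 × (j's share) ≥ 1, i.e. iff j's share is at least 0.2381.
The shares above 0.2381 belong to A and D, contributing 18 each; the remaining 3 contribute 0. Total contributed: 36.
B keeps 18 and receives 4.2 × 36 × 1/18 = 8.40 from the bonus pool, for a payoff of 26.40.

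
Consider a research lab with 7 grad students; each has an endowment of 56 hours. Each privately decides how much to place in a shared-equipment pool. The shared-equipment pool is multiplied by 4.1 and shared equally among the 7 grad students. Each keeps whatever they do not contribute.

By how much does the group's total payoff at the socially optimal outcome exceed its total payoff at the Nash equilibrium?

1215.20 hours

Each contributed unit returns 4.1/7 = 0.5857 to its contributor — below 1 — so contributing 0 is dominant for every player. At the Nash equilibrium everyone keeps their 56, and the group total is 7 × 56 = 392.
Each contributed unit returns 4.100 to the group as a whole (0.5857 to each of 7 players), which exceeds 1, so the social optimum is full contribution: group total = 4.100 × 392 = 1607.20.
Efficiency loss = 1607.20 − 392 = 1215.20.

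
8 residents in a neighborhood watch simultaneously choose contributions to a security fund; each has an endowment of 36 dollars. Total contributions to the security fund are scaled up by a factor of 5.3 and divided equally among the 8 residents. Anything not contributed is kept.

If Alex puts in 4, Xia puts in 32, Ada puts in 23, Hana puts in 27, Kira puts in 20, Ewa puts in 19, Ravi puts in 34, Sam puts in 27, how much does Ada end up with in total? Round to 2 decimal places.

Total contributed: 4 + 32 + 23 + 27 + 20 + 19 + 34 + 27 = 186.
Each receives 5.3 × 186 / 8 = 123.23 from the security fund.
Ada keeps 36 − 23 = 13, so Ada's payoff is 13 + 123.23 = 136.23.

136.23 dollars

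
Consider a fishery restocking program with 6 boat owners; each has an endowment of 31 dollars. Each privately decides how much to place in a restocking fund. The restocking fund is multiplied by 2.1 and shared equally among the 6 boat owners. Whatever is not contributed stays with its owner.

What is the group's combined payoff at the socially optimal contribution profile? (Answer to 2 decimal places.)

Each contributed unit returns 2.100 to the group as a whole (0.3500 to each of 6 players), which exceeds 1, so the social optimum is full contribution: group total = 2.100 × 186 = 390.60.

390.60 dollars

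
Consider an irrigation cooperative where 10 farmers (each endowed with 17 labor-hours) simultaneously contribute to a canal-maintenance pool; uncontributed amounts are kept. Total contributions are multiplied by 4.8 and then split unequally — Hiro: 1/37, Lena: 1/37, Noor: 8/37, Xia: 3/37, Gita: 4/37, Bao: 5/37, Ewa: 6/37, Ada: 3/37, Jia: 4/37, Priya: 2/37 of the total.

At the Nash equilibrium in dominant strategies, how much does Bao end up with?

A player with share s gets back 4.8·s per unit contributed, so full contribution is dominant for anyone with s > 1/4.8 = 0.2083 and zero contribution is dominant for anyone below.
Only Noor (8/37) clears that bar, contributing 17; the remaining 9 contribute 0. Total contributed: 17.
Bao keeps 17 and receives 4.8 × 17 × 5/37 = 11.03 from the canal-maintenance pool, for a payoff of 28.03.

28.03 labor-hours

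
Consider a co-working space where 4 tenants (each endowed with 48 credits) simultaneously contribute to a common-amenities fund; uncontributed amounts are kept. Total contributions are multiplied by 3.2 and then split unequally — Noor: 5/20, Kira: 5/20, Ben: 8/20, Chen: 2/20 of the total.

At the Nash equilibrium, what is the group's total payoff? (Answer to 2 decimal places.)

297.60 credits

Player j's private return per contributed unit is 3.2 × (j's share). Contributing is weakly dominant for j when that share is at least 1/3.2 = 0.3125, and contributing 0 is dominant otherwise.
The only share above 0.3125 is Ben's 8/20, contributing 48; the remaining 3 contribute 0. Total contributed: 48.
The common-amenities fund pays out 3.2 × 48 = 153.60 in total (split across the unequal shares, but the aggregate is all that matters for the group sum).
The 3 free-riders keep 48 each, adding 144. Group total = 144 + 153.60 = 297.60.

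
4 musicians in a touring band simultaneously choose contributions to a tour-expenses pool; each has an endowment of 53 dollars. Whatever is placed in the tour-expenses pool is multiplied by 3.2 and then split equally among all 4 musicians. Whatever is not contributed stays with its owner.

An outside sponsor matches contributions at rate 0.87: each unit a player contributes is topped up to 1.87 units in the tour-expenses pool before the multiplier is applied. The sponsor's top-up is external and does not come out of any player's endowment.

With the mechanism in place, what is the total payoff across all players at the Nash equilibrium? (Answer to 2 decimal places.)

Under the mechanism each unit contributed yields 3.2 × 1.87 / 4 = 1.4960 back to its contributor per unit of net cost, which exceeds 1, making full contribution the dominant choice for everyone.
At the Nash equilibrium everyone contributes 53. Group total payoff = 3.2 × 1.87 × 212 = 1268.61.

1268.61 dollars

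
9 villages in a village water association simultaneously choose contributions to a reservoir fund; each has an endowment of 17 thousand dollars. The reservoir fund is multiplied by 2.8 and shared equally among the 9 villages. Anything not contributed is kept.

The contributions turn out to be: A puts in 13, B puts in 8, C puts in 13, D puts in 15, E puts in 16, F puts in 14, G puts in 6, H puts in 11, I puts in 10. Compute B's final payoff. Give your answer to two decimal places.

Total contributed: 13 + 8 + 13 + 15 + 16 + 14 + 6 + 11 + 10 = 106.
Each receives 2.8 × 106 / 9 = 32.98 from the reservoir fund.
B keeps 17 − 8 = 9, so B's payoff is 9 + 32.98 = 41.98.

41.98 thousand dollars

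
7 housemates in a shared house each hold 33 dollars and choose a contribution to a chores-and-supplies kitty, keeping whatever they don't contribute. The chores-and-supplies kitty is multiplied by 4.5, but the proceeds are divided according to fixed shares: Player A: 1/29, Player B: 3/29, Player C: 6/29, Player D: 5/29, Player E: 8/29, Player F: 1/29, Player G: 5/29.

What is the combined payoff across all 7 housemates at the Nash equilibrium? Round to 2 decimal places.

346.50 dollars

Each unit j contributes comes back to j as 4.5 × (j's share), so j prefers to contribute only if that share exceeds 1/4.5 = 0.2222; otherwise keeping the unit dominates.
The only share above 0.2222 is Player E's 8/29, contributing 33; the remaining 6 contribute 0. Total contributed: 33.
The chores-and-supplies kitty pays out 4.5 × 33 = 148.50 in total (split across the unequal shares, but the aggregate is all that matters for the group sum).
The 6 free-riders keep 33 each, adding 198. Group total = 198 + 148.50 = 346.50.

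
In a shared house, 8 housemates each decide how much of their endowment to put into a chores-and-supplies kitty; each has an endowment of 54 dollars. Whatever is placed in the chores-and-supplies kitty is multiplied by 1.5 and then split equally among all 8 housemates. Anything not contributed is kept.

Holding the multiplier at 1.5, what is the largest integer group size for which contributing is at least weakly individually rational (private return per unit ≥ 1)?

Private return per unit is 1.5/(group size), which is ≥ 1 whenever the group size is ≤ 1.5.
The largest such integer is 1.

1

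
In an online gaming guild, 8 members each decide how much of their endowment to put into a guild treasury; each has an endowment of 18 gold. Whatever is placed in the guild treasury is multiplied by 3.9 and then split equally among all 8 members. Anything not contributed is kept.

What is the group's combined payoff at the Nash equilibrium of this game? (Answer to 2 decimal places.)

Each contributed unit returns 3.9/8 = 0.4875 to its contributor — below 1 — so contributing 0 is dominant for every player. At the Nash equilibrium everyone keeps their 18, and the group total is 8 × 18 = 144.

144.00 gold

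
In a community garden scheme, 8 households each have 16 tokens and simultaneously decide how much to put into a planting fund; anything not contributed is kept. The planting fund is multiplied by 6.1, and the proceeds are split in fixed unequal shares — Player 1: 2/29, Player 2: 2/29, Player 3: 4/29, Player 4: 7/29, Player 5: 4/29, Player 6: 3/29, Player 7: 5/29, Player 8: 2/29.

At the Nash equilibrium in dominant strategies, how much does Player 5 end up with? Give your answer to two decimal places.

Each unit j contributes comes back to j as 6.1 × (j's share), so j prefers to contribute only if that share exceeds 1/6.1 = 0.1639; otherwise keeping the unit dominates.
The shares above 0.1639 belong to Player 4 and Player 7, contributing 16 each; the remaining 6 contribute 0. Total contributed: 32.
Player 5 keeps 16 and receives 6.1 × 32 × 4/29 = 26.92 from the planting fund, for a payoff of 42.92.

42.92 tokens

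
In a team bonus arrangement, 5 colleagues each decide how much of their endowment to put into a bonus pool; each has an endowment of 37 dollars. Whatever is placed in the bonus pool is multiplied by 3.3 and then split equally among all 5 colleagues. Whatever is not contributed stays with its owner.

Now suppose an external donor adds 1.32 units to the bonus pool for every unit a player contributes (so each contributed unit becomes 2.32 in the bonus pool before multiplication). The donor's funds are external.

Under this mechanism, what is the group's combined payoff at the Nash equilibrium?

1416.36 dollars

The effective private return per unit is now 3.3 × 2.32 / 5 = 1.5312 > 1, so every player's dominant strategy flips to full contribution.
At the Nash equilibrium everyone contributes 37. Group total payoff = 3.3 × 2.32 × 185 = 1416.36.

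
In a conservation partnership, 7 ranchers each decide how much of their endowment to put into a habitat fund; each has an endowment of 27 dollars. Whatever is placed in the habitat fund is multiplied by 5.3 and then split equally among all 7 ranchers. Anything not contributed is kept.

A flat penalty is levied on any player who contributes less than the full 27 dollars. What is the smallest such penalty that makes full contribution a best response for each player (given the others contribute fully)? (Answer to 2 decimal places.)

Given the others contribute fully, the best deviation is to contribute 0 (any partial contribution still incurs the fine and gives up units whose private return 0.7571 is below 1).
Deviating from 27 to 0 saves 27 dollars but forfeits the deviator's share of the drop in the habitat fund: 5.3/7 × 27 = 20.44.
So the deviation gain is 27 − 20.44 = 6.56, and the fine must be at least 6.56 dollars to wipe it out.

6.56 dollars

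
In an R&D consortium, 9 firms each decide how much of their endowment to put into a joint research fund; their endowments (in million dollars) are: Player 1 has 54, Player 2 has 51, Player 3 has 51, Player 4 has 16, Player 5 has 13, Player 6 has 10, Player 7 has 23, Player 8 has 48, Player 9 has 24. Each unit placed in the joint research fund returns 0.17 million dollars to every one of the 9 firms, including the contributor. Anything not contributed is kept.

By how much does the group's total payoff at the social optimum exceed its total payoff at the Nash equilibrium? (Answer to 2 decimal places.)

The private return per contributed unit is 0.17 < 1 for everyone, so the Nash equilibrium is zero contribution and the group total is Σ E_j = 54 + 51 + 51 + 16 + 13 + 10 + 23 + 48 + 24 = 290.
Each contributed unit returns 1.530 to the group, so the social optimum is full contribution by everyone: group total = 1.530 × 290 = 443.70.
Efficiency loss = (1.530 − 1) × 290 = 153.70.

153.70 million dollars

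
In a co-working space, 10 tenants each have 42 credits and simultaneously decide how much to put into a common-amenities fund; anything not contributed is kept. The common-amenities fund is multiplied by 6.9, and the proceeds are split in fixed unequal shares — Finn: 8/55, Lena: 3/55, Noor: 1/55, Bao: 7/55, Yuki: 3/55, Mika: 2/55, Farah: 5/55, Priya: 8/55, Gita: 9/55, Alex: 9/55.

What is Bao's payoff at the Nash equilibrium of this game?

189.53 credits

A player with share s gets back 6.9·s per unit contributed, so full contribution is dominant for anyone with s > 1/6.9 = 0.1449 and zero contribution is dominant for anyone below.
Finn, Priya, Gita and Alex clear that bar, contributing 42 each; the remaining 6 contribute 0. Total contributed: 168.
Bao keeps 42 and receives 6.9 × 168 × 7/55 = 147.53 from the common-amenities fund, for a payoff of 189.53.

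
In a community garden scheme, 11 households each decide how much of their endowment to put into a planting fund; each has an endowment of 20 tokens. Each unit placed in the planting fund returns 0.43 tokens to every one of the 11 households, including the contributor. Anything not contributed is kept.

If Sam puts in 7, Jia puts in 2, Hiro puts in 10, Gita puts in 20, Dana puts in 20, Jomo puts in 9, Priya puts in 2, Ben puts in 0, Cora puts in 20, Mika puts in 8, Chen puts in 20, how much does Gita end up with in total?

50.74 tokens

Total contributed: 7 + 2 + 10 + 20 + 20 + 9 + 2 + 0 + 20 + 8 + 20 = 118.
Each receives 0.43 × 118 = 50.74 from the planting fund.
Gita keeps 20 − 20 = 0, so Gita's payoff is 0 + 50.74 = 50.74.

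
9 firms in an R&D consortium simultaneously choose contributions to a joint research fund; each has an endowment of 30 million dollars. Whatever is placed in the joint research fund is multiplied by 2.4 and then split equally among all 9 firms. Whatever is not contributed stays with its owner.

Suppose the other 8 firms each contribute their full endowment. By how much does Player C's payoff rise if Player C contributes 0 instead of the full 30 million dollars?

22.00 million dollars

Switching from a contribution of 30 to 0 lets Player C keep an extra 30 million dollars, but lowers the joint research fund by 30, which costs Player C their own share of that drop: 2.4/9 × 30 = 8.00.
Net gain = 30 − 8.00 = 22.00. The private return per contributed unit (0.2667) is below 1, so free-riding is indeed the best response regardless of what the others do.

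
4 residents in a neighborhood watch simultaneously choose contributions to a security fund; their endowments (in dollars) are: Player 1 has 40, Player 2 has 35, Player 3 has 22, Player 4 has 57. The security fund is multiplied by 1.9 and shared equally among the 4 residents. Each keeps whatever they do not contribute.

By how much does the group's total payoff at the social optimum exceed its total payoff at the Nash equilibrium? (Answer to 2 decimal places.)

138.60 dollars

The private return per contributed unit is 1.9/4 = 0.4750 < 1 for every player regardless of endowment, so the Nash equilibrium is zero contribution and the group total is Σ E_j = 40 + 35 + 22 + 57 = 154.
Each contributed unit returns 1.900 to the group, so the social optimum is full contribution by everyone: group total = 1.900 × 154 = 292.60.
Efficiency loss = (1.900 − 1) × 154 = 138.60.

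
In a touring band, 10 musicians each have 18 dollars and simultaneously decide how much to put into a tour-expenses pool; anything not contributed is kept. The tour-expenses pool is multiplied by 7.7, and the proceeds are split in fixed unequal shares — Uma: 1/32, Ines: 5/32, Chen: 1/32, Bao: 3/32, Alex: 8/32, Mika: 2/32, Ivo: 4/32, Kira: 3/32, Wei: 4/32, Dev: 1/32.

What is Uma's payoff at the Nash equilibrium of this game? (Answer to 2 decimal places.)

26.66 dollars

Each unit j contributes comes back to j as 7.7 × (j's share), so j prefers to contribute only if that share exceeds 1/7.7 = 0.1299; otherwise keeping the unit dominates.
The shares above 0.1299 belong to Ines and Alex, contributing 18 each; the remaining 8 contribute 0. Total contributed: 36.
Uma keeps 18 and receives 7.7 × 36 × 1/32 = 8.66 from the tour-expenses pool, for a payoff of 26.66.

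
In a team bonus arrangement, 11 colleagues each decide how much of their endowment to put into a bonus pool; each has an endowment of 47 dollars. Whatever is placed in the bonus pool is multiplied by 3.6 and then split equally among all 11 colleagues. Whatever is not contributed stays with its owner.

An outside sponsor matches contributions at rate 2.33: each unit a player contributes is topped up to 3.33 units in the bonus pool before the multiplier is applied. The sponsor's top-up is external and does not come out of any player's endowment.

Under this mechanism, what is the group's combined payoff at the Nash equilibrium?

6197.80 dollars

With the mechanism, a contributed unit returns 3.6 × 3.33 / 11 = 1.0898 per unit of net cost to the contributor — now above 1 — so contributing fully is weakly dominant for every player.
So the Nash equilibrium is full contribution by all 11; the group earns 3.6 × 3.33 × 517 = 6197.80.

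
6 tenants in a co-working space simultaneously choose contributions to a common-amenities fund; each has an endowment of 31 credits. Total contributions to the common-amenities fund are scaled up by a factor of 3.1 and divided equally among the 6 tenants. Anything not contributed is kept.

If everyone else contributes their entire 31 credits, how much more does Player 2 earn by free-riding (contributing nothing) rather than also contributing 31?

Switching from a contribution of 31 to 0 lets Player 2 keep an extra 31 credits, but lowers the common-amenities fund by 31, which costs Player 2 their own share of that drop: 3.1/6 × 31 = 16.02.
Net gain = 31 − 16.02 = 14.98. The private return per contributed unit (0.5167) is below 1, so free-riding is indeed the best response regardless of what the others do.

14.98 credits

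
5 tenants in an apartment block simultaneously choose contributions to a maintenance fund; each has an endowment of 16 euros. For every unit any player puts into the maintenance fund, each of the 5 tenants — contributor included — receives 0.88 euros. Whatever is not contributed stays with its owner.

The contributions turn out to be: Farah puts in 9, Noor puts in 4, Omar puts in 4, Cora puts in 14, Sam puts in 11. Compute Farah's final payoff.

43.96 euros

Total contributed: 9 + 4 + 4 + 14 + 11 = 42.
Each receives 0.88 × 42 = 36.96 from the maintenance fund.
Farah keeps 16 − 9 = 7, so Farah's payoff is 7 + 36.96 = 43.96.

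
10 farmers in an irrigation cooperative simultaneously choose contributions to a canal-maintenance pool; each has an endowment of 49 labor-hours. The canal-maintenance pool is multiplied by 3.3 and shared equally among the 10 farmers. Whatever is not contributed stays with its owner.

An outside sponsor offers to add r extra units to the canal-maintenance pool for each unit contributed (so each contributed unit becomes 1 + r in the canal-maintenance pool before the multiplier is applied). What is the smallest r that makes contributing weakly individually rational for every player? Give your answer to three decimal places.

2.030

With matching at rate r, one contributed unit becomes (1 + r) in the canal-maintenance pool and returns 3.3 × (1 + r) / 10 to the contributor.
Setting this equal to 1: 1 + r = 10/3.3 = 3.0303.
So the minimum matching rate is r = 3.0303 − 1 = 2.030.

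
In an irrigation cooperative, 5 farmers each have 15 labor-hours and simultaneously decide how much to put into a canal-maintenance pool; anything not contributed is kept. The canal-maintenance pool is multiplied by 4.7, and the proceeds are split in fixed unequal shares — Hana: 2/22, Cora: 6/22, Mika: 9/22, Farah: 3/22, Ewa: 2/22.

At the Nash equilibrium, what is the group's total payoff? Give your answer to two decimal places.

186.00 labor-hours

Player j's private return per contributed unit is 4.7 × (j's share). Contributing is weakly dominant for j when that share is at least 1/4.7 = 0.2128, and contributing 0 is dominant otherwise.
Cora and Mika clear that bar, contributing 15 each; the remaining 3 contribute 0. Total contributed: 30.
The canal-maintenance pool pays out 4.7 × 30 = 141.00 in total (split across the unequal shares, but the aggregate is all that matters for the group sum).
The 3 free-riders keep 15 each, adding 45. Group total = 45 + 141.00 = 186.00.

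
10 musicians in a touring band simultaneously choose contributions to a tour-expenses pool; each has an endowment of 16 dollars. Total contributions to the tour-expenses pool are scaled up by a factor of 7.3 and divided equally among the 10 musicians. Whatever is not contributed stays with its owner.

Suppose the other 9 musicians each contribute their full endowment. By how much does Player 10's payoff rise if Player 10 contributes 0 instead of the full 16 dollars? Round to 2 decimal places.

Switching from a contribution of 16 to 0 lets Player 10 keep an extra 16 dollars, but lowers the tour-expenses pool by 16, which costs Player 10 their own share of that drop: 7.3/10 × 16 = 11.68.
Net gain = 16 − 11.68 = 4.32. The private return per contributed unit (0.7300) is below 1, so free-riding is indeed the best response regardless of what the others do.

4.32 dollars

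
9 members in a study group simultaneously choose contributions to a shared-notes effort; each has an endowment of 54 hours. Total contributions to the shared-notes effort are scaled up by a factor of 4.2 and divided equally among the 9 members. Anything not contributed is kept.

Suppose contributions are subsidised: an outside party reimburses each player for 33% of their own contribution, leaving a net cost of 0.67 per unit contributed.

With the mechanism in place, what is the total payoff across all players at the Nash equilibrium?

The effective private return is (4.2/9) / 0.67 = 0.6965, which is still under 1, so the mechanism doesn't change anyone's dominant strategy: zero contribution.
At the Nash equilibrium no one contributes; group total payoff = 9 × 54 = 486.

486.00 hours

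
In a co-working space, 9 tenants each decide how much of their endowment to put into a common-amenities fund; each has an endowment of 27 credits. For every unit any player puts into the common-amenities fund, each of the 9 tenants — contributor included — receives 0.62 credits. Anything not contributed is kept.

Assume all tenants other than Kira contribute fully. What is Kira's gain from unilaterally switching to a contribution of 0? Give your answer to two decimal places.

10.26 credits

Switching from a contribution of 27 to 0 lets Kira keep an extra 27 credits, but lowers the common-amenities fund by 27, which costs Kira their own share of that drop: 0.62 × 27 = 16.74.
Net gain = 27 − 16.74 = 10.26. The private return per contributed unit (0.62) is below 1, so free-riding is indeed the best response regardless of what the others do.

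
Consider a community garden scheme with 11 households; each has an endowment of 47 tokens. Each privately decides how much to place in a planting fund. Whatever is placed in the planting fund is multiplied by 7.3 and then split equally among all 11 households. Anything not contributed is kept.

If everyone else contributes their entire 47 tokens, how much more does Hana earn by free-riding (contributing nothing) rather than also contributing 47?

Switching from a contribution of 47 to 0 lets Hana keep an extra 47 tokens, but lowers the planting fund by 47, which costs Hana their own share of that drop: 7.3/11 × 47 = 31.19.
Net gain = 47 − 31.19 = 15.81. The private return per contributed unit (0.6636) is below 1, so free-riding is indeed the best response regardless of what the others do.

15.81 tokens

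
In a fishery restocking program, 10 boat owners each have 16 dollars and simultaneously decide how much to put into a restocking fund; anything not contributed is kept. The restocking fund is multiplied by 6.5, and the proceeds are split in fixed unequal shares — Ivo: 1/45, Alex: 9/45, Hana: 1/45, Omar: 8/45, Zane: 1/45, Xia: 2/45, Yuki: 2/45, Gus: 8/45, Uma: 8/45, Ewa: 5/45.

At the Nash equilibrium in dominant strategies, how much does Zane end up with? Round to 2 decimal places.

25.24 dollars

Player j's private return per contributed unit is 6.5 × (j's share). Contributing is weakly dominant for j when that share is at least 1/6.5 = 0.1538, and contributing 0 is dominant otherwise.
The shares above 0.1538 belong to Alex, Omar, Gus and Uma, contributing 16 each; the remaining 6 contribute 0. Total contributed: 64.
Zane keeps 16 and receives 6.5 × 64 × 1/45 = 9.24 from the restocking fund, for a payoff of 25.24.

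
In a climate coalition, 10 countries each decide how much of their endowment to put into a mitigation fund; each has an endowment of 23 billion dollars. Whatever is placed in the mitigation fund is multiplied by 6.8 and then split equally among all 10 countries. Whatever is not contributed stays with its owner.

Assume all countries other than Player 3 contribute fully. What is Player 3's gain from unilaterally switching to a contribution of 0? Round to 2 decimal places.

Switching from a contribution of 23 to 0 lets Player 3 keep an extra 23 billion dollars, but lowers the mitigation fund by 23, which costs Player 3 their own share of that drop: 6.8/10 × 23 = 15.64.
Net gain = 23 − 15.64 = 7.36. The private return per contributed unit (0.6800) is below 1, so free-riding is indeed the best response regardless of what the others do.

7.36 billion dollars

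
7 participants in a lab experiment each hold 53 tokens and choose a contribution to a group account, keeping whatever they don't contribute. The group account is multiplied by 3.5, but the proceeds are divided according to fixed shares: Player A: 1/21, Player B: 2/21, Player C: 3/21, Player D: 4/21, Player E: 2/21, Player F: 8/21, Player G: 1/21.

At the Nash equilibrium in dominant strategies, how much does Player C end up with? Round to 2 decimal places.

For player j, contributing a unit is worthwhile iff 3.5 × (j's share) ≥ 1, i.e. iff j's share is at least 0.2857.
Player F alone (share 8/21) is above the threshold, contributing 53; the remaining 6 contribute 0. Total contributed: 53.
Player C keeps 53 and receives 3.5 × 53 × 3/21 = 26.50 from the group account, for a payoff of 79.50.

79.50 tokens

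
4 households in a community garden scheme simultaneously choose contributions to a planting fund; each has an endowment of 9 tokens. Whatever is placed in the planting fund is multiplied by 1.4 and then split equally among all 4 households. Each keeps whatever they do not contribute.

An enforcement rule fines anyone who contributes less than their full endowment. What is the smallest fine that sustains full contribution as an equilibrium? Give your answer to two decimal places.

5.85 tokens

Given the others contribute fully, the best deviation is to contribute 0 (any partial contribution still incurs the fine and gives up units whose private return 0.3500 is below 1).
Deviating from 9 to 0 saves 9 tokens but forfeits the deviator's share of the drop in the planting fund: 1.4/4 × 9 = 3.15.
So the deviation gain is 9 − 3.15 = 5.85, and the fine must be at least 5.85 tokens to wipe it out.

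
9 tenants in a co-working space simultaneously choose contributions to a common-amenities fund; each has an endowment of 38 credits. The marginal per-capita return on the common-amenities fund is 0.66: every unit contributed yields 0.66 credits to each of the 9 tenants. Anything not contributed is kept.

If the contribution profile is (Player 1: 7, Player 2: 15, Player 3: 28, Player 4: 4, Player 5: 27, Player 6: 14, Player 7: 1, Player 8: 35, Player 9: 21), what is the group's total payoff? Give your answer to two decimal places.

Total contributed: 7 + 15 + 28 + 4 + 27 + 14 + 1 + 35 + 21 = 152; total kept: 9 × 38 − 152 = 190.
The common-amenities fund pays out 0.66 × 9 × 152 = 902.88 in aggregate.
Group total = 190 + 902.88 = 1092.88.

1092.88 credits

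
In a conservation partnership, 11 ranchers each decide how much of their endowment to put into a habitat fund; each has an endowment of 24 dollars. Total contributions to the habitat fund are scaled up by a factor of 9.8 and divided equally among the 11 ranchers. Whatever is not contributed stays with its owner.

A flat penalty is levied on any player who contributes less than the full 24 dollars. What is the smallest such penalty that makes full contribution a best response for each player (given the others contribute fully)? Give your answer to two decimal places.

2.62 dollars

Given the others contribute fully, the best deviation is to contribute 0 (any partial contribution still incurs the fine and gives up units whose private return 0.8909 is below 1).
Deviating from 24 to 0 saves 24 dollars but forfeits the deviator's share of the drop in the habitat fund: 9.8/11 × 24 = 21.38.
So the deviation gain is 24 − 21.38 = 2.62, and the fine must be at least 2.62 dollars to wipe it out.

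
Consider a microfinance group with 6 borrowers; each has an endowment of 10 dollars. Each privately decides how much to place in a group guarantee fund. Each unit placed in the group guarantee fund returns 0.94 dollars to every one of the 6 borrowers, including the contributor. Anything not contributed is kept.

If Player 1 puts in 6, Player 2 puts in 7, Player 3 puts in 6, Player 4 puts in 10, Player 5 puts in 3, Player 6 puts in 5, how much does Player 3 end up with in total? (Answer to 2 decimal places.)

Total contributed: 6 + 7 + 6 + 10 + 3 + 5 = 37.
Each receives 0.94 × 37 = 34.78 from the group guarantee fund.
Player 3 keeps 10 − 6 = 4, so Player 3's payoff is 4 + 34.78 = 38.78.

38.78 dollars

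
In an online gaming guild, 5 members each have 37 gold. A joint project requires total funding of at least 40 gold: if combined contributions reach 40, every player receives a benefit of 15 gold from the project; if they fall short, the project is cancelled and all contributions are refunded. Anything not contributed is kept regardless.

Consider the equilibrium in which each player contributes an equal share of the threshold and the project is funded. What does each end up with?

44 gold

Equal share of the threshold: 40/5 = 8.
At this profile no one gains by cutting their contribution: any cut drops the total below 40, the project is cancelled, contributions are refunded, and the deviator ends with 37, which is less than 37 − 8 + 15 = 44. Contributing more than 8 just wastes the excess. So contributing exactly 8 is a best response.
Each player's payoff: 37 − 8 + 15 = 44.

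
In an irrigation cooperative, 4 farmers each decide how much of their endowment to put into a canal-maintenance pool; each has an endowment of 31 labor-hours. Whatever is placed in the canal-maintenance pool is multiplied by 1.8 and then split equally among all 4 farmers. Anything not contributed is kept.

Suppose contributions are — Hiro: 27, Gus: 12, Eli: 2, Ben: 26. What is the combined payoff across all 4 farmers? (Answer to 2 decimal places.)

177.60 labor-hours

Total contributed: 27 + 12 + 2 + 26 = 67; total kept: 4 × 31 − 67 = 57.
The canal-maintenance pool pays out 1.8 × 67 = 120.60 in aggregate.
Group total = 57 + 120.60 = 177.60.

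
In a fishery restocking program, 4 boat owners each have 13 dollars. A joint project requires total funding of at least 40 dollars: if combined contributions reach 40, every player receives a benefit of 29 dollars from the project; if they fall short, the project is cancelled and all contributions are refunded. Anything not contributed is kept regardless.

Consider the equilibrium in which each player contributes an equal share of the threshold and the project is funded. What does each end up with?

Equal share of the threshold: 40/4 = 10.
At this profile no one gains by cutting their contribution: any cut drops the total below 40, the project is cancelled, contributions are refunded, and the deviator ends with 13, which is less than 13 − 10 + 29 = 32. Contributing more than 10 just wastes the excess. So contributing exactly 10 is a best response.
Each player's payoff: 13 − 10 + 29 = 32.

32 dollars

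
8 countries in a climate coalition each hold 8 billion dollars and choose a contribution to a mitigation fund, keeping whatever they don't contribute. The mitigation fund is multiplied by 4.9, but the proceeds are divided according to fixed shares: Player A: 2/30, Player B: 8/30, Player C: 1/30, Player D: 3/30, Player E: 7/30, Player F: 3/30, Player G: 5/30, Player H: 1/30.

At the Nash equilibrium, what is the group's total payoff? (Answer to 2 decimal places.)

126.40 billion dollars

A player with share s gets back 4.9·s per unit contributed, so full contribution is dominant for anyone with s > 1/4.9 = 0.2041 and zero contribution is dominant for anyone below.
Player B and Player E clear that bar, contributing 8 each; the remaining 6 contribute 0. Total contributed: 16.
The mitigation fund pays out 4.9 × 16 = 78.40 in total (split across the unequal shares, but the aggregate is all that matters for the group sum).
The 6 free-riders keep 8 each, adding 48. Group total = 48 + 78.40 = 126.40.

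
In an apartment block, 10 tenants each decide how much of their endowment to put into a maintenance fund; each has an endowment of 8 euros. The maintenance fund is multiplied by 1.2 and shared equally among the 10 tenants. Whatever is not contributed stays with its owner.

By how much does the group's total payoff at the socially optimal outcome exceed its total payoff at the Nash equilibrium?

16.00 euros

Each contributed unit returns 1.2/10 = 0.1200 to its contributor — below 1 — so contributing 0 is dominant for every player. At the Nash equilibrium everyone keeps their 8, and the group total is 10 × 8 = 80.
Each contributed unit returns 1.200 to the group as a whole (0.1200 to each of 10 players), which exceeds 1, so the social optimum is full contribution: group total = 1.200 × 80 = 96.00.
Efficiency loss = 96.00 − 80 = 16.00.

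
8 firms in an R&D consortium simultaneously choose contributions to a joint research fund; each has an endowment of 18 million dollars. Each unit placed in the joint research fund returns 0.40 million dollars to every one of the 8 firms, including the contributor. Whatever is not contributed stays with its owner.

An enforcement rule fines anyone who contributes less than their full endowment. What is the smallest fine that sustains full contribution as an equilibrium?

Given the others contribute fully, the best deviation is to contribute 0 (any partial contribution still incurs the fine and gives up units whose private return 0.40 is below 1).
Deviating from 18 to 0 saves 18 million dollars but forfeits the deviator's share of the drop in the joint research fund: 0.40 × 18 = 7.20.
So the deviation gain is 18 − 7.20 = 10.80, and the fine must be at least 10.80 million dollars to wipe it out.

10.80 million dollars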